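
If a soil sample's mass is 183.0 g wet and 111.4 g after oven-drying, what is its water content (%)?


Using w = (m_wet - m_dry) / m_dry * 100
m_wet - m_dry = 183.0 - 111.4 = 71.6 g
w = 71.6 / 111.4 * 100
w = 64.27 %


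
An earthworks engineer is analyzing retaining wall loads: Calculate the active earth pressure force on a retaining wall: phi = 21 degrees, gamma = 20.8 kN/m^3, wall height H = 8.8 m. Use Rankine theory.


Result: 380.42 kN/m

Derivation:
Compute active earth pressure coefficient:
Ka = tan^2(45 - phi/2) = tan^2(34.5) = 0.472355
Compute active force:
Pa = 0.5 * Ka * gamma * H^2
Pa = 0.5 * 0.472355 * 20.8 * 8.8^2
Pa = 380.42 kN/m


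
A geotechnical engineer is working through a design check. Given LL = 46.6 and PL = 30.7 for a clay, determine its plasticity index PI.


Using PI = LL - PL
PI = 46.6 - 30.7
PI = 15.9


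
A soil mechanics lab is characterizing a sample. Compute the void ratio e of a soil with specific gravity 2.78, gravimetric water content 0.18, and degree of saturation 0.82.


Using the relation e = Gs * w / S
e = 2.78 * 0.18 / 0.82
e = 0.6102


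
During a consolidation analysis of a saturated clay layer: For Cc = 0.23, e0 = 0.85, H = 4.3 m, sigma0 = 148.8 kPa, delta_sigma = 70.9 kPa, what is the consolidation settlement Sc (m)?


Using Sc = Cc * H / (1 + e0) * log10((sigma0 + delta_sigma) / sigma0)
Stress ratio = (148.8 + 70.9) / 148.8 = 1.47648
log10(1.47648) = 0.169227
Cc * H / (1 + e0) = 0.23 * 4.3 / (1 + 0.85) = 0.534595
Sc = 0.534595 * 0.169227
Sc = 0.0905 m


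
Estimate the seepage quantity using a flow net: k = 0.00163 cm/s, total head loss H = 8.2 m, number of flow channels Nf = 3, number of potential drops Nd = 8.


Convert k to m/s for unit consistency with H:
k = 0.00163 cm/s = 0.00163 / 100 m/s = 1.63e-05 m/s
Using q = k * H * Nf / Nd
Nf / Nd = 3 / 8 = 0.375
q = 1.63e-05 * 8.2 * 0.375
q = 5.012e-05 m^3/s per m


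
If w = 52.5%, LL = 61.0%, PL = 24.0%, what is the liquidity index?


First compute the plasticity index:
PI = LL - PL = 61.0 - 24.0 = 37.0
Then compute the liquidity index:
LI = (w - PL) / PI
LI = (52.5 - 24.0) / 37.0
LI = 0.77


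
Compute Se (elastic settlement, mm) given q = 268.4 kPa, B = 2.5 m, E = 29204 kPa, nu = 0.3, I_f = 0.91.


Using Se = q * B * (1 - nu^2) * I_f / E
1 - nu^2 = 1 - 0.3^2 = 0.91
Se = 268.4 * 2.5 * 0.91 * 0.91 / 29204
Se = 0.019027 m
Convert to mm: Se = 0.019027 * 1000 = 19.027 mm


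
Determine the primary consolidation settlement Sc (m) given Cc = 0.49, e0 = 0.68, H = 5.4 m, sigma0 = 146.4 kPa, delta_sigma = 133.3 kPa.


Result: 0.4428 m

Derivation:
Using Sc = Cc * H / (1 + e0) * log10((sigma0 + delta_sigma) / sigma0)
Stress ratio = (146.4 + 133.3) / 146.4 = 1.91052
log10(1.91052) = 0.281151
Cc * H / (1 + e0) = 0.49 * 5.4 / (1 + 0.68) = 1.575
Sc = 1.575 * 0.281151
Sc = 0.4428 m


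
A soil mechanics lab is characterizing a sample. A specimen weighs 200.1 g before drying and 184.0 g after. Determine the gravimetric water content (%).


Result: 8.75 %

Derivation:
Using w = (m_wet - m_dry) / m_dry * 100
m_wet - m_dry = 200.1 - 184.0 = 16.1 g
w = 16.1 / 184.0 * 100
w = 8.75 %


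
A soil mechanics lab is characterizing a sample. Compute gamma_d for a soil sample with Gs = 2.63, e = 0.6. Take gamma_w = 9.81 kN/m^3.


Using gamma_d = Gs * gamma_w / (1 + e)
gamma_d = 2.63 * 9.81 / (1 + 0.6)
gamma_d = 2.63 * 9.81 / 1.6
gamma_d = 16.125 kN/m^3


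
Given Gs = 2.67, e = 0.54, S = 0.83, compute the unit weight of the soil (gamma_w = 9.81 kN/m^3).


Using gamma = gamma_w * (Gs + S*e) / (1 + e)
Numerator: Gs + S*e = 2.67 + 0.83*0.54 = 3.1182
Denominator: 1 + e = 1 + 0.54 = 1.54
gamma = 9.81 * 3.1182 / 1.54
gamma = 19.863 kN/m^3


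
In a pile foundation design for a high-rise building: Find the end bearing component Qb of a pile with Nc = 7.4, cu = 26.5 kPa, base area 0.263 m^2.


Using Qb = Nc * cu * Ab
Qb = 7.4 * 26.5 * 0.263
Qb = 51.57 kN


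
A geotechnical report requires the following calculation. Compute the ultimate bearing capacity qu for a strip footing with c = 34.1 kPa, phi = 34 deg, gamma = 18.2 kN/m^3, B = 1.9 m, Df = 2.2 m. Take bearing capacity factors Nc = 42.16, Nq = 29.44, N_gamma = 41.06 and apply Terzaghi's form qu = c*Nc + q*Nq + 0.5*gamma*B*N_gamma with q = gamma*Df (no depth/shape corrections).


Result: 3326.36 kPa

Derivation:
Compute qu = c*Nc + gamma*Df*Nq + 0.5*gamma*B*N_gamma
Term 1: 34.1 * 42.16 = 1437.656
Term 2: 18.2 * 2.2 * 29.44 = 1178.7776
Term 3: 0.5 * 18.2 * 1.9 * 41.06 = 709.9274
qu = 1437.656 + 1178.7776 + 709.9274
qu = 3326.36 kPa


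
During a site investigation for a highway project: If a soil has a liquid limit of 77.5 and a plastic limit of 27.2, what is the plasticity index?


Using PI = LL - PL
PI = 77.5 - 27.2
PI = 50.3


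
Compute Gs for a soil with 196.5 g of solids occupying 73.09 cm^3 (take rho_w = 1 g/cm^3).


Result: 2.688

Derivation:
Using Gs = m_s / (V_s * rho_w)
Since rho_w = 1 g/cm^3:
Gs = 196.5 / 73.09
Gs = 2.688


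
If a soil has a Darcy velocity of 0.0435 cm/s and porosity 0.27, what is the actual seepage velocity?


Using v_s = v_d / n
v_s = 0.0435 / 0.27
v_s = 0.16111 cm/s


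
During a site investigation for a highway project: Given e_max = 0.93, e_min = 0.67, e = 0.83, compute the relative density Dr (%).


Using Dr = (e_max - e) / (e_max - e_min) * 100
e_max - e = 0.93 - 0.83 = 0.1
e_max - e_min = 0.93 - 0.67 = 0.26
Dr = 0.1 / 0.26 * 100
Dr = 38.46 %


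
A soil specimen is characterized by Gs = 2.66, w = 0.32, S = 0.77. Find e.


Using the relation e = Gs * w / S
e = 2.66 * 0.32 / 0.77
e = 1.1055


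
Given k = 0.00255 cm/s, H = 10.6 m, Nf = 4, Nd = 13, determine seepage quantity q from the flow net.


Result: 8.317e-05 m^3/s per m

Derivation:
Convert k to m/s for unit consistency with H:
k = 0.00255 cm/s = 0.00255 / 100 m/s = 2.55e-05 m/s
Using q = k * H * Nf / Nd
Nf / Nd = 4 / 13 = 0.3077
q = 2.55e-05 * 10.6 * 0.3077
q = 8.317e-05 m^3/s per m


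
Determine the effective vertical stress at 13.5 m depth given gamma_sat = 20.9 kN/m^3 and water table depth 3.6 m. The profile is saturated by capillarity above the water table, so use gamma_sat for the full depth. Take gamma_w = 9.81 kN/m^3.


Total stress = gamma_sat * depth
sigma = 20.9 * 13.5 = 282.15 kPa
Pore water pressure u = gamma_w * (depth - d_wt)
u = 9.81 * (13.5 - 3.6) = 97.119 kPa
Effective stress = sigma - u
sigma' = 282.15 - 97.119 = 185.03 kPa


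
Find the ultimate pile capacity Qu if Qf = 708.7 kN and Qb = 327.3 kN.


Using Qu = Qf + Qb
Qu = 708.7 + 327.3
Qu = 1036.0 kN


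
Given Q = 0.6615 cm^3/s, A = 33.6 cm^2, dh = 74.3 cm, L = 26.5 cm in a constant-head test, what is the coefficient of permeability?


Compute hydraulic gradient:
i = dh / L = 74.3 / 26.5 = 2.80377
Then apply Darcy's law:
k = Q / (A * i)
k = 0.6615 / (33.6 * 2.80377)
k = 0.6615 / 94.2068
k = 0.007022 cm/s


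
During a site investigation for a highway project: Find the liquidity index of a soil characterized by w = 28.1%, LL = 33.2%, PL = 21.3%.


First compute the plasticity index:
PI = LL - PL = 33.2 - 21.3 = 11.9
Then compute the liquidity index:
LI = (w - PL) / PI
LI = (28.1 - 21.3) / 11.9
LI = 0.571


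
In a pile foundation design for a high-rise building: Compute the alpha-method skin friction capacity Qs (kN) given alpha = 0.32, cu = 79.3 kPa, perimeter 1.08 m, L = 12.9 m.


Using Qs = alpha * cu * perimeter * L
Qs = 0.32 * 79.3 * 1.08 * 12.9
Qs = 353.54 kN


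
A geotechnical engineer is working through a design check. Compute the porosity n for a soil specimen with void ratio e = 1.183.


Using the relation n = e / (1 + e)
n = 1.183 / (1 + 1.183)
n = 1.183 / 2.183
n = 0.5419


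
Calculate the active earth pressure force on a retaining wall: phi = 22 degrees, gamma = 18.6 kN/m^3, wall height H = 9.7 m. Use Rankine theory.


Compute active earth pressure coefficient:
Ka = tan^2(45 - phi/2) = tan^2(34.0) = 0.454962
Compute active force:
Pa = 0.5 * Ka * gamma * H^2
Pa = 0.5 * 0.454962 * 18.6 * 9.7^2
Pa = 398.11 kN/m


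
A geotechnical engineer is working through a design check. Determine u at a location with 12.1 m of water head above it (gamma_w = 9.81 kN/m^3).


Result: 118.7 kPa

Derivation:
Using u = gamma_w * h_w
u = 9.81 * 12.1
u = 118.7 kPa


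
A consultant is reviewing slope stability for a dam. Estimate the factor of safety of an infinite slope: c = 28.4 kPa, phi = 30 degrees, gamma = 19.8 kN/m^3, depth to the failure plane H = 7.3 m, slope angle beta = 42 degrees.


Using Fs = c / (gamma*H*sin(beta)*cos(beta)) + tan(phi)/tan(beta)
Cohesion contribution = 28.4 / (19.8*7.3*sin(42)*cos(42))
Cohesion contribution = 0.395135
Friction contribution = tan(30)/tan(42) = 0.641212
Fs = 0.395135 + 0.641212
Fs = 1.036


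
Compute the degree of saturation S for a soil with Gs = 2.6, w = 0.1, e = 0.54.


Using S = Gs * w / e
S = 2.6 * 0.1 / 0.54
S = 0.4815


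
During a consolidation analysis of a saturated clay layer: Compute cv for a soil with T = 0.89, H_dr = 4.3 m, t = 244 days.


Using cv = T * H_dr^2 / t
H_dr^2 = 4.3^2 = 18.49
cv = 0.89 * 18.49 / 244
cv = 0.06744 m^2/day


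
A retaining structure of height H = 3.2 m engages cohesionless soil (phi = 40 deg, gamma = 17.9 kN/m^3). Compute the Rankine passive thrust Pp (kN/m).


Result: 421.48 kN/m

Derivation:
Compute passive earth pressure coefficient:
Kp = tan^2(45 + phi/2) = tan^2(65.0) = 4.59891
Compute passive force:
Pp = 0.5 * Kp * gamma * H^2
Pp = 0.5 * 4.59891 * 17.9 * 3.2^2
Pp = 421.48 kN/m


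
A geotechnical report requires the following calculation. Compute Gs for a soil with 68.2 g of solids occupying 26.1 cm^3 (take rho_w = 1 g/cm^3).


Using Gs = m_s / (V_s * rho_w)
Since rho_w = 1 g/cm^3:
Gs = 68.2 / 26.1
Gs = 2.613


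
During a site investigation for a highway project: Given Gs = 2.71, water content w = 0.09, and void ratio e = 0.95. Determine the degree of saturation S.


Using S = Gs * w / e
S = 2.71 * 0.09 / 0.95
S = 0.2567


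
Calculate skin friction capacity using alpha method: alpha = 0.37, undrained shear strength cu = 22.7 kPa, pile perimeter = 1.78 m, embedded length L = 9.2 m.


Using Qs = alpha * cu * perimeter * L
Qs = 0.37 * 22.7 * 1.78 * 9.2
Qs = 137.54 kN


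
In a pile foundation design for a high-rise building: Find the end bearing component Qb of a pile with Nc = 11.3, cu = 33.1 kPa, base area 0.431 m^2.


Result: 161.21 kN

Derivation:
Using Qb = Nc * cu * Ab
Qb = 11.3 * 33.1 * 0.431
Qb = 161.21 kN


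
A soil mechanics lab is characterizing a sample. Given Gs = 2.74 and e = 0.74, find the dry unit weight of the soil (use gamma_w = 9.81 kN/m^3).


Using gamma_d = Gs * gamma_w / (1 + e)
gamma_d = 2.74 * 9.81 / (1 + 0.74)
gamma_d = 2.74 * 9.81 / 1.74
gamma_d = 15.448 kN/m^3


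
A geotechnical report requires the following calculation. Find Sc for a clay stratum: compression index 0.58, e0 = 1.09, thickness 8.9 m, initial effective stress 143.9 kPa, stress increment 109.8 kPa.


Using Sc = Cc * H / (1 + e0) * log10((sigma0 + delta_sigma) / sigma0)
Stress ratio = (143.9 + 109.8) / 143.9 = 1.76303
log10(1.76303) = 0.24626
Cc * H / (1 + e0) = 0.58 * 8.9 / (1 + 1.09) = 2.46986
Sc = 2.46986 * 0.24626
Sc = 0.6082 m


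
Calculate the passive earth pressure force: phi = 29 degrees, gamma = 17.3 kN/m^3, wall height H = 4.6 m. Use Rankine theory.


Compute passive earth pressure coefficient:
Kp = tan^2(45 + phi/2) = tan^2(59.5) = 2.88206
Compute passive force:
Pp = 0.5 * Kp * gamma * H^2
Pp = 0.5 * 2.88206 * 17.3 * 4.6^2
Pp = 527.51 kN/m


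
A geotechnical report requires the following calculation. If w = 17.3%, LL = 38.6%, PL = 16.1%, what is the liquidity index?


Result: 0.053

Derivation:
First compute the plasticity index:
PI = LL - PL = 38.6 - 16.1 = 22.5
Then compute the liquidity index:
LI = (w - PL) / PI
LI = (17.3 - 16.1) / 22.5
LI = 0.053


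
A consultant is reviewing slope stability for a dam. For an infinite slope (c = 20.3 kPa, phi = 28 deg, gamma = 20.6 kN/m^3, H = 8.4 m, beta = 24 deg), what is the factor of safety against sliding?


Using Fs = c / (gamma*H*sin(beta)*cos(beta)) + tan(phi)/tan(beta)
Cohesion contribution = 20.3 / (20.6*8.4*sin(24)*cos(24))
Cohesion contribution = 0.315723
Friction contribution = tan(28)/tan(24) = 1.19424
Fs = 0.315723 + 1.19424
Fs = 1.51


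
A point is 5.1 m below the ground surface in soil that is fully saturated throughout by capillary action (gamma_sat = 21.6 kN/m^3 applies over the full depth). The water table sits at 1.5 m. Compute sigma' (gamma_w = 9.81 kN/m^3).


Total stress = gamma_sat * depth
sigma = 21.6 * 5.1 = 110.16 kPa
Pore water pressure u = gamma_w * (depth - d_wt)
u = 9.81 * (5.1 - 1.5) = 35.316 kPa
Effective stress = sigma - u
sigma' = 110.16 - 35.316 = 74.84 kPa


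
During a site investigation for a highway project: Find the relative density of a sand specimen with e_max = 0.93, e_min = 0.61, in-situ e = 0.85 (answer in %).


Result: 25.0 %

Derivation:
Using Dr = (e_max - e) / (e_max - e_min) * 100
e_max - e = 0.93 - 0.85 = 0.08
e_max - e_min = 0.93 - 0.61 = 0.32
Dr = 0.08 / 0.32 * 100
Dr = 25.0 %


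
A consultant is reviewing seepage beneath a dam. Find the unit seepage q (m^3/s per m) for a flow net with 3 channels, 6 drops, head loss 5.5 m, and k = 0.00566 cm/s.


Result: 0.0001556 m^3/s per m

Derivation:
Convert k to m/s for unit consistency with H:
k = 0.00566 cm/s = 0.00566 / 100 m/s = 5.66e-05 m/s
Using q = k * H * Nf / Nd
Nf / Nd = 3 / 6 = 0.5
q = 5.66e-05 * 5.5 * 0.5
q = 0.0001556 m^3/s per m


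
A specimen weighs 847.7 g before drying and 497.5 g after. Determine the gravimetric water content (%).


Result: 70.39 %

Derivation:
Using w = (m_wet - m_dry) / m_dry * 100
m_wet - m_dry = 847.7 - 497.5 = 350.2 g
w = 350.2 / 497.5 * 100
w = 70.39 %


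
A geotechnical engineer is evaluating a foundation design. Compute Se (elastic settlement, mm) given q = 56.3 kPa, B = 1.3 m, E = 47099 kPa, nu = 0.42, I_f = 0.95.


Result: 1.216 mm

Derivation:
Using Se = q * B * (1 - nu^2) * I_f / E
1 - nu^2 = 1 - 0.42^2 = 0.8236
Se = 56.3 * 1.3 * 0.8236 * 0.95 / 47099
Se = 0.001216 m
Convert to mm: Se = 0.001216 * 1000 = 1.216 mm


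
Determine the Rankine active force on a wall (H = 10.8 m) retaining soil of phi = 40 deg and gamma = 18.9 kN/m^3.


Compute active earth pressure coefficient:
Ka = tan^2(45 - phi/2) = tan^2(25.0) = 0.217443
Compute active force:
Pa = 0.5 * Ka * gamma * H^2
Pa = 0.5 * 0.217443 * 18.9 * 10.8^2
Pa = 239.68 kN/m


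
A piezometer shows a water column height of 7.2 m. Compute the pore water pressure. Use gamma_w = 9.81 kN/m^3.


Result: 70.63 kPa

Derivation:
Using u = gamma_w * h_w
u = 9.81 * 7.2
u = 70.63 kPa


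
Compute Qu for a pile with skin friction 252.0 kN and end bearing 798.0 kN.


Using Qu = Qf + Qb
Qu = 252.0 + 798.0
Qu = 1050.0 kN


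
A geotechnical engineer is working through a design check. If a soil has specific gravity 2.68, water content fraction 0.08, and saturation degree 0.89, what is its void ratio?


Result: 0.2409

Derivation:
Using the relation e = Gs * w / S
e = 2.68 * 0.08 / 0.89
e = 0.2409


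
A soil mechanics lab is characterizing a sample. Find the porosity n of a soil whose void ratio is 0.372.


Using the relation n = e / (1 + e)
n = 0.372 / (1 + 0.372)
n = 0.372 / 1.372
n = 0.2711


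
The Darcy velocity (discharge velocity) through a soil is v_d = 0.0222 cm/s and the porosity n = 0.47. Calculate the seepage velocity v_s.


Result: 0.04723 cm/s

Derivation:
Using v_s = v_d / n
v_s = 0.0222 / 0.47
v_s = 0.04723 cm/s


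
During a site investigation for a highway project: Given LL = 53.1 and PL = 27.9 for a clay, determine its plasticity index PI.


Using PI = LL - PL
PI = 53.1 - 27.9
PI = 25.2


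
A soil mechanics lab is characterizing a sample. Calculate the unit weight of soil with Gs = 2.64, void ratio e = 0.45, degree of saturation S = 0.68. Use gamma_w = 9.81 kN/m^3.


Result: 19.931 kN/m^3

Derivation:
Using gamma = gamma_w * (Gs + S*e) / (1 + e)
Numerator: Gs + S*e = 2.64 + 0.68*0.45 = 2.946
Denominator: 1 + e = 1 + 0.45 = 1.45
gamma = 9.81 * 2.946 / 1.45
gamma = 19.931 kN/m^3


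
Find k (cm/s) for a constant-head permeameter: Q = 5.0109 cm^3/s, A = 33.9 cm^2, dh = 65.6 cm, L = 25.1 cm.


Compute hydraulic gradient:
i = dh / L = 65.6 / 25.1 = 2.61355
Then apply Darcy's law:
k = Q / (A * i)
k = 5.0109 / (33.9 * 2.61355)
k = 5.0109 / 88.5992
k = 0.056557 cm/s


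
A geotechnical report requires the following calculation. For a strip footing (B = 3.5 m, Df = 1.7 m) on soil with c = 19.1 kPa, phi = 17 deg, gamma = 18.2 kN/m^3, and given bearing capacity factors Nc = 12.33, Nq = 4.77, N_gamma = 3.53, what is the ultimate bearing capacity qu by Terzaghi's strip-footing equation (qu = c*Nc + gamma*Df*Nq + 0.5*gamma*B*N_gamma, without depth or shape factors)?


Compute qu = c*Nc + gamma*Df*Nq + 0.5*gamma*B*N_gamma
Term 1: 19.1 * 12.33 = 235.503
Term 2: 18.2 * 1.7 * 4.77 = 147.5838
Term 3: 0.5 * 18.2 * 3.5 * 3.53 = 112.4305
qu = 235.503 + 147.5838 + 112.4305
qu = 495.52 kPa


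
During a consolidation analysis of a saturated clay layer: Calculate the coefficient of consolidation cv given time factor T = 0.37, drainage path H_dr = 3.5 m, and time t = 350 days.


Using cv = T * H_dr^2 / t
H_dr^2 = 3.5^2 = 12.25
cv = 0.37 * 12.25 / 350
cv = 0.01295 m^2/day


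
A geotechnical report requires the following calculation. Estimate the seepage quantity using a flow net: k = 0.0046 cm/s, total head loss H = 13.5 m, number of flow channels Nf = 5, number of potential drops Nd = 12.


Result: 0.0002588 m^3/s per m

Derivation:
Convert k to m/s for unit consistency with H:
k = 0.0046 cm/s = 0.0046 / 100 m/s = 4.6e-05 m/s
Using q = k * H * Nf / Nd
Nf / Nd = 5 / 12 = 0.4167
q = 4.6e-05 * 13.5 * 0.4167
q = 0.0002588 m^3/s per m


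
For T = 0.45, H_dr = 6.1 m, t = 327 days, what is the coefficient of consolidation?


Using cv = T * H_dr^2 / t
H_dr^2 = 6.1^2 = 37.21
cv = 0.45 * 37.21 / 327
cv = 0.05121 m^2/day


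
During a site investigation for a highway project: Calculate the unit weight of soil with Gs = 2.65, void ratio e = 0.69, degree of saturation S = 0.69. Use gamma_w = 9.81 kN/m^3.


Result: 18.146 kN/m^3

Derivation:
Using gamma = gamma_w * (Gs + S*e) / (1 + e)
Numerator: Gs + S*e = 2.65 + 0.69*0.69 = 3.1261
Denominator: 1 + e = 1 + 0.69 = 1.69
gamma = 9.81 * 3.1261 / 1.69
gamma = 18.146 kN/m^3


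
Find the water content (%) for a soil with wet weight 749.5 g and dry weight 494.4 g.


Using w = (m_wet - m_dry) / m_dry * 100
m_wet - m_dry = 749.5 - 494.4 = 255.1 g
w = 255.1 / 494.4 * 100
w = 51.6 %


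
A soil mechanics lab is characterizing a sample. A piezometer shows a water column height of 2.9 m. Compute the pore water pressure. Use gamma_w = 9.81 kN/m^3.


Result: 28.45 kPa

Derivation:
Using u = gamma_w * h_w
u = 9.81 * 2.9
u = 28.45 kPa


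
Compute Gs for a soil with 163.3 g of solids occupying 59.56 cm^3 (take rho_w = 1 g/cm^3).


Using Gs = m_s / (V_s * rho_w)
Since rho_w = 1 g/cm^3:
Gs = 163.3 / 59.56
Gs = 2.742


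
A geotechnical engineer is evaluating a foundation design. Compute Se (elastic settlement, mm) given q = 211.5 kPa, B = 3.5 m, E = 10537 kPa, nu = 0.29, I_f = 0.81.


Using Se = q * B * (1 - nu^2) * I_f / E
1 - nu^2 = 1 - 0.29^2 = 0.9159
Se = 211.5 * 3.5 * 0.9159 * 0.81 / 10537
Se = 0.052119 m
Convert to mm: Se = 0.052119 * 1000 = 52.119 mm


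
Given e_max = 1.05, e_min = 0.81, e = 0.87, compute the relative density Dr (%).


Using Dr = (e_max - e) / (e_max - e_min) * 100
e_max - e = 1.05 - 0.87 = 0.18
e_max - e_min = 1.05 - 0.81 = 0.24
Dr = 0.18 / 0.24 * 100
Dr = 75.0 %


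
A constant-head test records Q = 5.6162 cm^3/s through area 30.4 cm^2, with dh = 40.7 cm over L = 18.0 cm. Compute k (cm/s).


Result: 0.081705 cm/s

Derivation:
Compute hydraulic gradient:
i = dh / L = 40.7 / 18.0 = 2.26111
Then apply Darcy's law:
k = Q / (A * i)
k = 5.6162 / (30.4 * 2.26111)
k = 5.6162 / 68.7378
k = 0.081705 cm/s


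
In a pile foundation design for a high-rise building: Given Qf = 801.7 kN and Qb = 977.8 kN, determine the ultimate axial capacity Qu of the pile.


Result: 1779.5 kN

Derivation:
Using Qu = Qf + Qb
Qu = 801.7 + 977.8
Qu = 1779.5 kN


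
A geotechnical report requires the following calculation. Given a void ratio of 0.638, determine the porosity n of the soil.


Result: 0.3895

Derivation:
Using the relation n = e / (1 + e)
n = 0.638 / (1 + 0.638)
n = 0.638 / 1.638
n = 0.3895


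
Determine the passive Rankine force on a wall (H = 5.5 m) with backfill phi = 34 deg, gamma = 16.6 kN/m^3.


Compute passive earth pressure coefficient:
Kp = tan^2(45 + phi/2) = tan^2(62.0) = 3.537132
Compute passive force:
Pp = 0.5 * Kp * gamma * H^2
Pp = 0.5 * 3.537132 * 16.6 * 5.5^2
Pp = 888.09 kN/m


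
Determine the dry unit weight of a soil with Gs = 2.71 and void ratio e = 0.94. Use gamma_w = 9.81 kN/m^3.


Result: 13.704 kN/m^3

Derivation:
Using gamma_d = Gs * gamma_w / (1 + e)
gamma_d = 2.71 * 9.81 / (1 + 0.94)
gamma_d = 2.71 * 9.81 / 1.94
gamma_d = 13.704 kN/m^3


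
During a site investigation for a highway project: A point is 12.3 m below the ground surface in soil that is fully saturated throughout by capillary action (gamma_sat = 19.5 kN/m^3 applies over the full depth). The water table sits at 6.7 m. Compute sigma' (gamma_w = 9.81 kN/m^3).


Total stress = gamma_sat * depth
sigma = 19.5 * 12.3 = 239.85 kPa
Pore water pressure u = gamma_w * (depth - d_wt)
u = 9.81 * (12.3 - 6.7) = 54.936 kPa
Effective stress = sigma - u
sigma' = 239.85 - 54.936 = 184.91 kPa


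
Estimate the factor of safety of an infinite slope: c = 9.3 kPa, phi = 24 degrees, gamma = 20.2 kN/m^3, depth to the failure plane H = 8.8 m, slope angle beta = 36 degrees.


Using Fs = c / (gamma*H*sin(beta)*cos(beta)) + tan(phi)/tan(beta)
Cohesion contribution = 9.3 / (20.2*8.8*sin(36)*cos(36))
Cohesion contribution = 0.11002
Friction contribution = tan(24)/tan(36) = 0.612805
Fs = 0.11002 + 0.612805
Fs = 0.723


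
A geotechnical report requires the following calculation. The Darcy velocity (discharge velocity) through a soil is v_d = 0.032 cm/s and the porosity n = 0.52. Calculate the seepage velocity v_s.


Using v_s = v_d / n
v_s = 0.032 / 0.52
v_s = 0.06154 cm/s


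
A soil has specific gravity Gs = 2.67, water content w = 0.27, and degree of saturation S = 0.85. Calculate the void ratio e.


Result: 0.8481

Derivation:
Using the relation e = Gs * w / S
e = 2.67 * 0.27 / 0.85
e = 0.8481


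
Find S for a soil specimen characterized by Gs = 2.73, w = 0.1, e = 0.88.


Using S = Gs * w / e
S = 2.73 * 0.1 / 0.88
S = 0.3102


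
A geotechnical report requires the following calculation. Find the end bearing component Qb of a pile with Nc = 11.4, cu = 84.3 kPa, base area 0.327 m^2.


Using Qb = Nc * cu * Ab
Qb = 11.4 * 84.3 * 0.327
Qb = 314.25 kN


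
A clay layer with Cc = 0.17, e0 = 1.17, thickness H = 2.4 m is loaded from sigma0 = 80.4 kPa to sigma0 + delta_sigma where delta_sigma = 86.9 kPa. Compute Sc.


Result: 0.0598 m

Derivation:
Using Sc = Cc * H / (1 + e0) * log10((sigma0 + delta_sigma) / sigma0)
Stress ratio = (80.4 + 86.9) / 80.4 = 2.08085
log10(2.08085) = 0.31824
Cc * H / (1 + e0) = 0.17 * 2.4 / (1 + 1.17) = 0.188018
Sc = 0.188018 * 0.31824
Sc = 0.0598 m


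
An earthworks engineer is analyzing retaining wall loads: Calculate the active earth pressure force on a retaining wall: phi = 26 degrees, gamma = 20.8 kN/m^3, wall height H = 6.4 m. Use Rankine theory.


Compute active earth pressure coefficient:
Ka = tan^2(45 - phi/2) = tan^2(32.0) = 0.390462
Compute active force:
Pa = 0.5 * Ka * gamma * H^2
Pa = 0.5 * 0.390462 * 20.8 * 6.4^2
Pa = 166.33 kN/m


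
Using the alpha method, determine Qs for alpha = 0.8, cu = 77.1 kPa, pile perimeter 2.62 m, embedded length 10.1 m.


Using Qs = alpha * cu * perimeter * L
Qs = 0.8 * 77.1 * 2.62 * 10.1
Qs = 1632.18 kN


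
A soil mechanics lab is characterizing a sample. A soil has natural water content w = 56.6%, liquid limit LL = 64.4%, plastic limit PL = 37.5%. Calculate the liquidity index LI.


First compute the plasticity index:
PI = LL - PL = 64.4 - 37.5 = 26.9
Then compute the liquidity index:
LI = (w - PL) / PI
LI = (56.6 - 37.5) / 26.9
LI = 0.71


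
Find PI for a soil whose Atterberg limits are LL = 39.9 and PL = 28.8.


Using PI = LL - PL
PI = 39.9 - 28.8
PI = 11.1


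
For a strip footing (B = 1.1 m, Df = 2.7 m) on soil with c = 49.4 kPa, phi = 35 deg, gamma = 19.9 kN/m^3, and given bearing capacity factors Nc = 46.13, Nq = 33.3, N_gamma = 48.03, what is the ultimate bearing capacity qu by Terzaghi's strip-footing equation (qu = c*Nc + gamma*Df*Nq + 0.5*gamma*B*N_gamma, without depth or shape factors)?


Compute qu = c*Nc + gamma*Df*Nq + 0.5*gamma*B*N_gamma
Term 1: 49.4 * 46.13 = 2278.822
Term 2: 19.9 * 2.7 * 33.3 = 1789.209
Term 3: 0.5 * 19.9 * 1.1 * 48.03 = 525.68835
qu = 2278.822 + 1789.209 + 525.68835
qu = 4593.72 kPa


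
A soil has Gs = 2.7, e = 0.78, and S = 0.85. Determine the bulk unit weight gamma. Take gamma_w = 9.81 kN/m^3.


Using gamma = gamma_w * (Gs + S*e) / (1 + e)
Numerator: Gs + S*e = 2.7 + 0.85*0.78 = 3.363
Denominator: 1 + e = 1 + 0.78 = 1.78
gamma = 9.81 * 3.363 / 1.78
gamma = 18.534 kN/m^3


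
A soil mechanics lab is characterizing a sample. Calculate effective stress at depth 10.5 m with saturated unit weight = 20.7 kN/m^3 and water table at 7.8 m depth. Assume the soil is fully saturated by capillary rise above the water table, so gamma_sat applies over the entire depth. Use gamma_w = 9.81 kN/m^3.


Total stress = gamma_sat * depth
sigma = 20.7 * 10.5 = 217.35 kPa
Pore water pressure u = gamma_w * (depth - d_wt)
u = 9.81 * (10.5 - 7.8) = 26.487 kPa
Effective stress = sigma - u
sigma' = 217.35 - 26.487 = 190.86 kPa


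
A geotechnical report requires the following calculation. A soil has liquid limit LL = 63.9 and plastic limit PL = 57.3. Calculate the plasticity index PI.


Using PI = LL - PL
PI = 63.9 - 57.3
PI = 6.6


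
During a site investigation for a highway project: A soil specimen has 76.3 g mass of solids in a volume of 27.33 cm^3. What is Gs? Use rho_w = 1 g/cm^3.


Using Gs = m_s / (V_s * rho_w)
Since rho_w = 1 g/cm^3:
Gs = 76.3 / 27.33
Gs = 2.792


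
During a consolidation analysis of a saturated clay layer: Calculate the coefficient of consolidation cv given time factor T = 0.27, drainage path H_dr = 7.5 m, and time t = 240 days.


Result: 0.06328 m^2/day

Derivation:
Using cv = T * H_dr^2 / t
H_dr^2 = 7.5^2 = 56.25
cv = 0.27 * 56.25 / 240
cv = 0.06328 m^2/day


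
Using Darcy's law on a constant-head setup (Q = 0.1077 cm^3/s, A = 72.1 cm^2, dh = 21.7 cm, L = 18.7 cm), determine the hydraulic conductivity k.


Result: 0.001287 cm/s

Derivation:
Compute hydraulic gradient:
i = dh / L = 21.7 / 18.7 = 1.16043
Then apply Darcy's law:
k = Q / (A * i)
k = 0.1077 / (72.1 * 1.16043)
k = 0.1077 / 83.6668
k = 0.001287 cm/s


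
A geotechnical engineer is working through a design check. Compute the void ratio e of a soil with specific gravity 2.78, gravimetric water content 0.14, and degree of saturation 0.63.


Using the relation e = Gs * w / S
e = 2.78 * 0.14 / 0.63
e = 0.6178


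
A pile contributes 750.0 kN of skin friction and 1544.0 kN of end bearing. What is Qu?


Using Qu = Qf + Qb
Qu = 750.0 + 1544.0
Qu = 2294.0 kN


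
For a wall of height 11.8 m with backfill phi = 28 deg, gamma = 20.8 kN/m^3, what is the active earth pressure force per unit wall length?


Compute active earth pressure coefficient:
Ka = tan^2(45 - phi/2) = tan^2(31.0) = 0.361033
Compute active force:
Pa = 0.5 * Ka * gamma * H^2
Pa = 0.5 * 0.361033 * 20.8 * 11.8^2
Pa = 522.81 kN/m


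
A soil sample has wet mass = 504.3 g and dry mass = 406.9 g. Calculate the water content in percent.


Using w = (m_wet - m_dry) / m_dry * 100
m_wet - m_dry = 504.3 - 406.9 = 97.4 g
w = 97.4 / 406.9 * 100
w = 23.94 %


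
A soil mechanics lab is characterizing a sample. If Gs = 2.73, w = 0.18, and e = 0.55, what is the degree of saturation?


Using S = Gs * w / e
S = 2.73 * 0.18 / 0.55
S = 0.8935


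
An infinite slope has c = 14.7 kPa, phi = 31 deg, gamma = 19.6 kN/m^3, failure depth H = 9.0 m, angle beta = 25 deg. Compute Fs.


Using Fs = c / (gamma*H*sin(beta)*cos(beta)) + tan(phi)/tan(beta)
Cohesion contribution = 14.7 / (19.6*9.0*sin(25)*cos(25))
Cohesion contribution = 0.217568
Friction contribution = tan(31)/tan(25) = 1.28855
Fs = 0.217568 + 1.28855
Fs = 1.506


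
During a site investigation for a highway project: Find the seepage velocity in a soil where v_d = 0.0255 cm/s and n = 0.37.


Using v_s = v_d / n
v_s = 0.0255 / 0.37
v_s = 0.06892 cm/s


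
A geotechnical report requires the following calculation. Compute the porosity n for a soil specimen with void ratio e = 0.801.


Result: 0.4448

Derivation:
Using the relation n = e / (1 + e)
n = 0.801 / (1 + 0.801)
n = 0.801 / 1.801
n = 0.4448


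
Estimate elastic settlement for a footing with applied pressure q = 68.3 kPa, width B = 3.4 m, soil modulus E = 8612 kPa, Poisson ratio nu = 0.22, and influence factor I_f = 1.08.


Result: 27.712 mm

Derivation:
Using Se = q * B * (1 - nu^2) * I_f / E
1 - nu^2 = 1 - 0.22^2 = 0.9516
Se = 68.3 * 3.4 * 0.9516 * 1.08 / 8612
Se = 0.027712 m
Convert to mm: Se = 0.027712 * 1000 = 27.712 mm


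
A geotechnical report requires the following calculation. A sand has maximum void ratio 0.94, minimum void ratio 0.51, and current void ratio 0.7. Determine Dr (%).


Using Dr = (e_max - e) / (e_max - e_min) * 100
e_max - e = 0.94 - 0.7 = 0.24
e_max - e_min = 0.94 - 0.51 = 0.43
Dr = 0.24 / 0.43 * 100
Dr = 55.81 %


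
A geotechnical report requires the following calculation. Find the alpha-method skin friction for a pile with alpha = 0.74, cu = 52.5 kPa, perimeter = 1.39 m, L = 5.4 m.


Using Qs = alpha * cu * perimeter * L
Qs = 0.74 * 52.5 * 1.39 * 5.4
Qs = 291.61 kN


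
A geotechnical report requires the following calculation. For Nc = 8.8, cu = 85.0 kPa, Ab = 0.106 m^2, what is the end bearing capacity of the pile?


Result: 79.29 kN

Derivation:
Using Qb = Nc * cu * Ab
Qb = 8.8 * 85.0 * 0.106
Qb = 79.29 kN


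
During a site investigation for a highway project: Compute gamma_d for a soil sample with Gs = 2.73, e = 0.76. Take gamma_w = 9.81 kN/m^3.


Result: 15.217 kN/m^3

Derivation:
Using gamma_d = Gs * gamma_w / (1 + e)
gamma_d = 2.73 * 9.81 / (1 + 0.76)
gamma_d = 2.73 * 9.81 / 1.76
gamma_d = 15.217 kN/m^3


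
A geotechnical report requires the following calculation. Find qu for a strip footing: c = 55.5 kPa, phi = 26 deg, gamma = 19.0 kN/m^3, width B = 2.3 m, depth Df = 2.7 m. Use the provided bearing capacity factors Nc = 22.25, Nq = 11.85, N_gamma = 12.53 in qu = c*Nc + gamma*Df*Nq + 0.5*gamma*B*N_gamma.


Compute qu = c*Nc + gamma*Df*Nq + 0.5*gamma*B*N_gamma
Term 1: 55.5 * 22.25 = 1234.875
Term 2: 19.0 * 2.7 * 11.85 = 607.905
Term 3: 0.5 * 19.0 * 2.3 * 12.53 = 273.7805
qu = 1234.875 + 607.905 + 273.7805
qu = 2116.56 kPa


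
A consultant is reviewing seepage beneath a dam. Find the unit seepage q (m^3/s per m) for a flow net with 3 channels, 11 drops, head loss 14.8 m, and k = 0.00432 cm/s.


Convert k to m/s for unit consistency with H:
k = 0.00432 cm/s = 0.00432 / 100 m/s = 4.32e-05 m/s
Using q = k * H * Nf / Nd
Nf / Nd = 3 / 11 = 0.2727
q = 4.32e-05 * 14.8 * 0.2727
q = 0.0001744 m^3/s per m


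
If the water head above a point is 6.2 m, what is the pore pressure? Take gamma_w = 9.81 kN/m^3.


Using u = gamma_w * h_w
u = 9.81 * 6.2
u = 60.82 kPa


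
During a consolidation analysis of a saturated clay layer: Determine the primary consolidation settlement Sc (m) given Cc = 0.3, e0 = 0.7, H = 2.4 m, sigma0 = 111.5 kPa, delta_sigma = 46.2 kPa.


Using Sc = Cc * H / (1 + e0) * log10((sigma0 + delta_sigma) / sigma0)
Stress ratio = (111.5 + 46.2) / 111.5 = 1.41435
log10(1.41435) = 0.150557
Cc * H / (1 + e0) = 0.3 * 2.4 / (1 + 0.7) = 0.423529
Sc = 0.423529 * 0.150557
Sc = 0.0638 m


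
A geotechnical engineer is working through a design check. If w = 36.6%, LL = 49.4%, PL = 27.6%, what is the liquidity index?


First compute the plasticity index:
PI = LL - PL = 49.4 - 27.6 = 21.8
Then compute the liquidity index:
LI = (w - PL) / PI
LI = (36.6 - 27.6) / 21.8
LI = 0.413


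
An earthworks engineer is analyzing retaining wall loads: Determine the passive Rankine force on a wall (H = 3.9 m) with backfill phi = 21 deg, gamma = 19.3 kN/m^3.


Compute passive earth pressure coefficient:
Kp = tan^2(45 + phi/2) = tan^2(55.5) = 2.117051
Compute passive force:
Pp = 0.5 * Kp * gamma * H^2
Pp = 0.5 * 2.117051 * 19.3 * 3.9^2
Pp = 310.73 kN/m


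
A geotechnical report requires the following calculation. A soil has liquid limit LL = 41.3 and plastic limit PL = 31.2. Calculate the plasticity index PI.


Result: 10.1

Derivation:
Using PI = LL - PL
PI = 41.3 - 31.2
PI = 10.1


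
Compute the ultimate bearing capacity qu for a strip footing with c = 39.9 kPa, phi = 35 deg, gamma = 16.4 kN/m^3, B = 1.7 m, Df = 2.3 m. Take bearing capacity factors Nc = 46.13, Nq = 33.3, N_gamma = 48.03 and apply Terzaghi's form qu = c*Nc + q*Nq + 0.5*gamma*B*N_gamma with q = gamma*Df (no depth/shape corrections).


Compute qu = c*Nc + gamma*Df*Nq + 0.5*gamma*B*N_gamma
Term 1: 39.9 * 46.13 = 1840.587
Term 2: 16.4 * 2.3 * 33.3 = 1256.076
Term 3: 0.5 * 16.4 * 1.7 * 48.03 = 669.5382
qu = 1840.587 + 1256.076 + 669.5382
qu = 3766.2 kPa


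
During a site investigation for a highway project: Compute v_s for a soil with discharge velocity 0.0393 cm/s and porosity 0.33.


Result: 0.11909 cm/s

Derivation:
Using v_s = v_d / n
v_s = 0.0393 / 0.33
v_s = 0.11909 cm/s


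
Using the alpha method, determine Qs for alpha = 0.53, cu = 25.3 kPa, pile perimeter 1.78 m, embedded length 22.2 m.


Using Qs = alpha * cu * perimeter * L
Qs = 0.53 * 25.3 * 1.78 * 22.2
Qs = 529.87 kN


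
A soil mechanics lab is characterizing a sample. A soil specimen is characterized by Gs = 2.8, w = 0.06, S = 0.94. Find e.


Using the relation e = Gs * w / S
e = 2.8 * 0.06 / 0.94
e = 0.1787


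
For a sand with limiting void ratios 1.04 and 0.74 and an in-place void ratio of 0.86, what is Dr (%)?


Result: 60.0 %

Derivation:
Using Dr = (e_max - e) / (e_max - e_min) * 100
e_max - e = 1.04 - 0.86 = 0.18
e_max - e_min = 1.04 - 0.74 = 0.3
Dr = 0.18 / 0.3 * 100
Dr = 60.0 %


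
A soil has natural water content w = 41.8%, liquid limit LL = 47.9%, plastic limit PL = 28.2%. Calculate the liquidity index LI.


Result: 0.69

Derivation:
First compute the plasticity index:
PI = LL - PL = 47.9 - 28.2 = 19.7
Then compute the liquidity index:
LI = (w - PL) / PI
LI = (41.8 - 28.2) / 19.7
LI = 0.69


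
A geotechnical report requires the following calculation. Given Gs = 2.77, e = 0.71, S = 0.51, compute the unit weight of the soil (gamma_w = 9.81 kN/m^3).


Using gamma = gamma_w * (Gs + S*e) / (1 + e)
Numerator: Gs + S*e = 2.77 + 0.51*0.71 = 3.1321
Denominator: 1 + e = 1 + 0.71 = 1.71
gamma = 9.81 * 3.1321 / 1.71
gamma = 17.968 kN/m^3


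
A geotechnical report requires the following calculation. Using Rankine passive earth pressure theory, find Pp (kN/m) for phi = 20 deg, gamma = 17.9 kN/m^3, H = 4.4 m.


Result: 353.41 kN/m

Derivation:
Compute passive earth pressure coefficient:
Kp = tan^2(45 + phi/2) = tan^2(55.0) = 2.039607
Compute passive force:
Pp = 0.5 * Kp * gamma * H^2
Pp = 0.5 * 2.039607 * 17.9 * 4.4^2
Pp = 353.41 kN/m


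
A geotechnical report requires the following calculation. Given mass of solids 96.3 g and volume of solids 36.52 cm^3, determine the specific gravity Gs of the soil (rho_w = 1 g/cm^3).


Using Gs = m_s / (V_s * rho_w)
Since rho_w = 1 g/cm^3:
Gs = 96.3 / 36.52
Gs = 2.637


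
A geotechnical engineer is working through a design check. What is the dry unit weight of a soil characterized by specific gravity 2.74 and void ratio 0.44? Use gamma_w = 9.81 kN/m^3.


Using gamma_d = Gs * gamma_w / (1 + e)
gamma_d = 2.74 * 9.81 / (1 + 0.44)
gamma_d = 2.74 * 9.81 / 1.44
gamma_d = 18.666 kN/m^3


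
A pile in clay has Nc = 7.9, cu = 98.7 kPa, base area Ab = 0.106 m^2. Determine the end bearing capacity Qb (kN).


Result: 82.65 kN

Derivation:
Using Qb = Nc * cu * Ab
Qb = 7.9 * 98.7 * 0.106
Qb = 82.65 kN


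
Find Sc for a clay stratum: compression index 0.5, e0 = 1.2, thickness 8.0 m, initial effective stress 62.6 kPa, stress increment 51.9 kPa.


Result: 0.4768 m

Derivation:
Using Sc = Cc * H / (1 + e0) * log10((sigma0 + delta_sigma) / sigma0)
Stress ratio = (62.6 + 51.9) / 62.6 = 1.82907
log10(1.82907) = 0.262231
Cc * H / (1 + e0) = 0.5 * 8.0 / (1 + 1.2) = 1.81818
Sc = 1.81818 * 0.262231
Sc = 0.4768 m


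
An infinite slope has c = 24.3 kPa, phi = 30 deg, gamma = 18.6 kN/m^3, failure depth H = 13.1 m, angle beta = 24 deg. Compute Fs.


Using Fs = c / (gamma*H*sin(beta)*cos(beta)) + tan(phi)/tan(beta)
Cohesion contribution = 24.3 / (18.6*13.1*sin(24)*cos(24))
Cohesion contribution = 0.268398
Friction contribution = tan(30)/tan(24) = 1.29675
Fs = 0.268398 + 1.29675
Fs = 1.565


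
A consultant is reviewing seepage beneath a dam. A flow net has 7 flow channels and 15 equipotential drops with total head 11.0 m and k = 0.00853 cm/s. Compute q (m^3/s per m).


Result: 0.0004379 m^3/s per m

Derivation:
Convert k to m/s for unit consistency with H:
k = 0.00853 cm/s = 0.00853 / 100 m/s = 8.53e-05 m/s
Using q = k * H * Nf / Nd
Nf / Nd = 7 / 15 = 0.4667
q = 8.53e-05 * 11.0 * 0.4667
q = 0.0004379 m^3/s per m


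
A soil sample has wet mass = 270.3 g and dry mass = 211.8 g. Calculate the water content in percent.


Result: 27.62 %

Derivation:
Using w = (m_wet - m_dry) / m_dry * 100
m_wet - m_dry = 270.3 - 211.8 = 58.5 g
w = 58.5 / 211.8 * 100
w = 27.62 %


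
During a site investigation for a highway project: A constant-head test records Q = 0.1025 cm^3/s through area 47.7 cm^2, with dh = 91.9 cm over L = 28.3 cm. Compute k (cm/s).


Compute hydraulic gradient:
i = dh / L = 91.9 / 28.3 = 3.24735
Then apply Darcy's law:
k = Q / (A * i)
k = 0.1025 / (47.7 * 3.24735)
k = 0.1025 / 154.899
k = 0.000662 cm/s


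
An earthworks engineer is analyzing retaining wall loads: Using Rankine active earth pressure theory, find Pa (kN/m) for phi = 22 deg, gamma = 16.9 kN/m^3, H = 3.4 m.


Compute active earth pressure coefficient:
Ka = tan^2(45 - phi/2) = tan^2(34.0) = 0.454962
Compute active force:
Pa = 0.5 * Ka * gamma * H^2
Pa = 0.5 * 0.454962 * 16.9 * 3.4^2
Pa = 44.44 kN/m


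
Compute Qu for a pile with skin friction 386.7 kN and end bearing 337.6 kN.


Using Qu = Qf + Qb
Qu = 386.7 + 337.6
Qu = 724.3 kN


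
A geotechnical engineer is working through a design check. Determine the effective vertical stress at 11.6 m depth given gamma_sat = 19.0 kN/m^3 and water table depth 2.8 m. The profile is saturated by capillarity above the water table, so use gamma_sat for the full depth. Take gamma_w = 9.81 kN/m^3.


Total stress = gamma_sat * depth
sigma = 19.0 * 11.6 = 220.4 kPa
Pore water pressure u = gamma_w * (depth - d_wt)
u = 9.81 * (11.6 - 2.8) = 86.328 kPa
Effective stress = sigma - u
sigma' = 220.4 - 86.328 = 134.07 kPa


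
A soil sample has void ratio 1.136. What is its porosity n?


Using the relation n = e / (1 + e)
n = 1.136 / (1 + 1.136)
n = 1.136 / 2.136
n = 0.5318


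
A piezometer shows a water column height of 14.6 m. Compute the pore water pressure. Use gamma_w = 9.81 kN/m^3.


Result: 143.23 kPa

Derivation:
Using u = gamma_w * h_w
u = 9.81 * 14.6
u = 143.23 kPa


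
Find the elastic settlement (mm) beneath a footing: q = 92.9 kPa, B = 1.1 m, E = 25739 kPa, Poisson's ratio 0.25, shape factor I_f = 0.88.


Using Se = q * B * (1 - nu^2) * I_f / E
1 - nu^2 = 1 - 0.25^2 = 0.9375
Se = 92.9 * 1.1 * 0.9375 * 0.88 / 25739
Se = 0.003275 m
Convert to mm: Se = 0.003275 * 1000 = 3.275 mm
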